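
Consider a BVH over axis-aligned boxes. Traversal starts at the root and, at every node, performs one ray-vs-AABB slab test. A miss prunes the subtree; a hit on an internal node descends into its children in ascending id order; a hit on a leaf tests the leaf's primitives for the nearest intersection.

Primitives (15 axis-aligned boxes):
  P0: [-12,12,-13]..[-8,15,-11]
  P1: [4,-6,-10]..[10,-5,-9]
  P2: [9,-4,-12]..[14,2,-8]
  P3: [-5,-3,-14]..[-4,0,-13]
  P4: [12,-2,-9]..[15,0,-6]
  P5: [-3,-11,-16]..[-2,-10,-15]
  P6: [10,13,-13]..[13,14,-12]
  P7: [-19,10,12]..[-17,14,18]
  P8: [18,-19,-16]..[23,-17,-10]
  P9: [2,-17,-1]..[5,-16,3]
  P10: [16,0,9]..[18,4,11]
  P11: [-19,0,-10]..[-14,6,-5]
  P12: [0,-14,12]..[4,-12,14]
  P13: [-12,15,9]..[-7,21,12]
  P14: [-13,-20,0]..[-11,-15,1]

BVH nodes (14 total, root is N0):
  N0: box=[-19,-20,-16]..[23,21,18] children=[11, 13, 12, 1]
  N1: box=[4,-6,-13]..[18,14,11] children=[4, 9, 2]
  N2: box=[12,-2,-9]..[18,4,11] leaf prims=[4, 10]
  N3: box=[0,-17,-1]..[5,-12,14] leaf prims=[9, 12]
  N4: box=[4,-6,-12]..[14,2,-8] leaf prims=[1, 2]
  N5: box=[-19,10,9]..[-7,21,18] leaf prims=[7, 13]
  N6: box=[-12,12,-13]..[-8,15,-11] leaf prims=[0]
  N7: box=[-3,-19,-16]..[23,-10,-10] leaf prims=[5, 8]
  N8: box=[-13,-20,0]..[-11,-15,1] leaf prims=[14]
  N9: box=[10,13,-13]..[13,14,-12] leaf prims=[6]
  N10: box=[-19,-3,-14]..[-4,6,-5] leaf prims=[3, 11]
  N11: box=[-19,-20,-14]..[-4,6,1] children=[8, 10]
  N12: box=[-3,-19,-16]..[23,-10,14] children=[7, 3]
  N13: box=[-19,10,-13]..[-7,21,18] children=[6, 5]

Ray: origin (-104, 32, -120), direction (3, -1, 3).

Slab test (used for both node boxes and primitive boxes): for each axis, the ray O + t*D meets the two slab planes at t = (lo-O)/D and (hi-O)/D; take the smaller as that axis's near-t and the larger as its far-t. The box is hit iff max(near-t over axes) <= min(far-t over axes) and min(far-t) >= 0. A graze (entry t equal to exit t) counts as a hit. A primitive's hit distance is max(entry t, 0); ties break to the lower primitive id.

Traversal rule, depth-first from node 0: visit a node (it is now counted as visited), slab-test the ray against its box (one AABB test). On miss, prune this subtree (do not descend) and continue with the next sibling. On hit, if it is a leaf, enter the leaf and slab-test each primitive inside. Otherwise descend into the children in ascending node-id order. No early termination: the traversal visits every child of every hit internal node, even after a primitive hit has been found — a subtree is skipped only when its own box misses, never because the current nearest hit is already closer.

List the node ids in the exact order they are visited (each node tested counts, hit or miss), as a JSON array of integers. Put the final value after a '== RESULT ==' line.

Trace the traversal:
N0 x:[85/3,127/3] y:[11,52] z:[104/3,46] -> hit [104/3,127/3], descend [1, 11, 12, 13]
  N1 x:[36,122/3] y:[18,38] z:[107/3,131/3] -> hit [36,38], descend [2, 4, 9]
    N2 x:[116/3,122/3] y:[28,34] z:[37,131/3] -> miss, prune
    N4 x:[36,118/3] y:[30,38] z:[36,112/3] -> hit [36,112/3] leaf, test {P1@t=37, P2(miss)}
    N9 x:[38,39] y:[18,19] z:[107/3,36] -> miss, prune
  N11 x:[85/3,100/3] y:[26,52] z:[106/3,121/3] -> miss, prune
  N12 x:[101/3,127/3] y:[42,51] z:[104/3,134/3] -> hit [42,127/3], descend [3, 7]
    N3 x:[104/3,109/3] y:[44,49] z:[119/3,134/3] -> miss, prune
    N7 x:[101/3,127/3] y:[42,51] z:[104/3,110/3] -> miss, prune
  N13 x:[85/3,97/3] y:[11,22] z:[107/3,46] -> miss, prune

10 AABB tests over nodes [0, 1, 2, 4, 9, 11, 12, 3, 7, 13]; 1 leaf entered; closest P1.

== RESULT ==
[0, 1, 2, 4, 9, 11, 12, 3, 7, 13]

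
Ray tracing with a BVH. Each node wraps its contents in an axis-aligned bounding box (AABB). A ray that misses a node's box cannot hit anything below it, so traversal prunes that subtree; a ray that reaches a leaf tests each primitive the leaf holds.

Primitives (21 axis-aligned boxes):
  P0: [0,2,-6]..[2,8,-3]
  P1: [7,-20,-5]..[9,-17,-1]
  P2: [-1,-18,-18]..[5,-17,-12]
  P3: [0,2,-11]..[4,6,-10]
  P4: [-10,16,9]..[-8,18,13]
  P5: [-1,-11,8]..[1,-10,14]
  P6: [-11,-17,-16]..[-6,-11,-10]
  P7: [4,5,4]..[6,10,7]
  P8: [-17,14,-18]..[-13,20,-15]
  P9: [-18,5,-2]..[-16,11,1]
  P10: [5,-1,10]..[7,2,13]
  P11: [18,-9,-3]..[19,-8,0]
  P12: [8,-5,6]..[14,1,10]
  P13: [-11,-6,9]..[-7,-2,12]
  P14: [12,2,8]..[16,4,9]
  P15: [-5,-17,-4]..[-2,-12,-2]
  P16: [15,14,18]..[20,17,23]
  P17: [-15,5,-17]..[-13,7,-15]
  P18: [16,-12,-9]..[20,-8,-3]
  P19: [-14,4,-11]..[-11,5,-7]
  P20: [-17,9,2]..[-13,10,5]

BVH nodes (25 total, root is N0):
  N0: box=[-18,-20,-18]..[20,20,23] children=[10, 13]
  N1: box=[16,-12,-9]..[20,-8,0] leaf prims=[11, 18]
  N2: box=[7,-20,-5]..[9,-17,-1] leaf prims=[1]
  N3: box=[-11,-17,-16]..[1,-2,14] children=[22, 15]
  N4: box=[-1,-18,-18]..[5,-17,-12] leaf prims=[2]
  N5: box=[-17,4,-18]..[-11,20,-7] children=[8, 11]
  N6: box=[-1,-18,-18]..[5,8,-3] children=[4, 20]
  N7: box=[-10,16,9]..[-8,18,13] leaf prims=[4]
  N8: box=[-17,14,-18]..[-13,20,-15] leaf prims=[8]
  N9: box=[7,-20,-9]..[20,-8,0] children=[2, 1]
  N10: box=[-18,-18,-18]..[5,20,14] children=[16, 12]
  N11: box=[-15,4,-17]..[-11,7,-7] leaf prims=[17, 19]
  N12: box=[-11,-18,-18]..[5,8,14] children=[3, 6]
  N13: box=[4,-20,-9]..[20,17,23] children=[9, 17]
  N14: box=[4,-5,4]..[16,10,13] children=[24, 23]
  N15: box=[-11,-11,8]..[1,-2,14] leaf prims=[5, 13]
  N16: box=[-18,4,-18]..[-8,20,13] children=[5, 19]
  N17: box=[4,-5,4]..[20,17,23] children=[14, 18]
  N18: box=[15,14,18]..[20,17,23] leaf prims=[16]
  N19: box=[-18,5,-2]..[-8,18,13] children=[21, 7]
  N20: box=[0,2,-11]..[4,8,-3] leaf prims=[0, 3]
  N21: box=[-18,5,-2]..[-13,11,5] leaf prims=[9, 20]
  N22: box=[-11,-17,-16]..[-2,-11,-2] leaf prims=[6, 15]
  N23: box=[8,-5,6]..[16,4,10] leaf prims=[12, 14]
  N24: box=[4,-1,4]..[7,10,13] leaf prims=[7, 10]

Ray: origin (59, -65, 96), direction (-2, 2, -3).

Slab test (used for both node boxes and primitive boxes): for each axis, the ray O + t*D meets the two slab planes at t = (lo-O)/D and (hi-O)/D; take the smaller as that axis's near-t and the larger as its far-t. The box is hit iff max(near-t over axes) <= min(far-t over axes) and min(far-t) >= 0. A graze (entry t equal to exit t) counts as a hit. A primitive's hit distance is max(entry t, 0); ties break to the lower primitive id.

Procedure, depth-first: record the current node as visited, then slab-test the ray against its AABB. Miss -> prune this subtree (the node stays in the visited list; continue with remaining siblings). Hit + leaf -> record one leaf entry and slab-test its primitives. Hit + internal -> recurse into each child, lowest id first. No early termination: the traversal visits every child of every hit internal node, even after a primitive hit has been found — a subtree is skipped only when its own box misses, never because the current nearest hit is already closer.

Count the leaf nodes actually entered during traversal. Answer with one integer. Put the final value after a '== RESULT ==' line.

Walk:
N0 x:[39/2,77/2] y:[45/2,85/2] z:[73/3,38] -> hit [73/3,38], descend [10, 13]
  N10 x:[27,77/2] y:[47/2,85/2] z:[82/3,38] -> hit [82/3,38], descend [12, 16]
    N12 x:[27,35] y:[47/2,73/2] z:[82/3,38] -> hit [82/3,35], descend [3, 6]
      N3 x:[29,35] y:[24,63/2] z:[82/3,112/3] -> hit [29,63/2], descend [15, 22]
        N15 x:[29,35] y:[27,63/2] z:[82/3,88/3] -> hit [29,88/3] leaf, test {P5(miss), P13(miss)}
        N22 x:[61/2,35] y:[24,27] z:[98/3,112/3] -> miss, prune
      N6 x:[27,30] y:[47/2,73/2] z:[33,38] -> miss, prune
    N16 x:[67/2,77/2] y:[69/2,85/2] z:[83/3,38] -> hit [69/2,38], descend [5, 19]
      N5 x:[35,38] y:[69/2,85/2] z:[103/3,38] -> hit [35,38], descend [8, 11]
        N8 x:[36,38] y:[79/2,85/2] z:[37,38] -> miss, prune
        N11 x:[35,37] y:[69/2,36] z:[103/3,113/3] -> hit [35,36] leaf, test {P17(miss), P19@t=35}
      N19 x:[67/2,77/2] y:[35,83/2] z:[83/3,98/3] -> miss, prune
  N13 x:[39/2,55/2] y:[45/2,41] z:[73/3,35] -> hit [73/3,55/2], descend [9, 17]
    N9 x:[39/2,26] y:[45/2,57/2] z:[32,35] -> miss, prune
    N17 x:[39/2,55/2] y:[30,41] z:[73/3,92/3] -> miss, prune

15 AABB tests over nodes [0, 10, 12, 3, 15, 22, 6, 16, 5, 8, 11, 19, 13, 9, 17]; 2 leaves entered; closest P19.

== RESULT ==
2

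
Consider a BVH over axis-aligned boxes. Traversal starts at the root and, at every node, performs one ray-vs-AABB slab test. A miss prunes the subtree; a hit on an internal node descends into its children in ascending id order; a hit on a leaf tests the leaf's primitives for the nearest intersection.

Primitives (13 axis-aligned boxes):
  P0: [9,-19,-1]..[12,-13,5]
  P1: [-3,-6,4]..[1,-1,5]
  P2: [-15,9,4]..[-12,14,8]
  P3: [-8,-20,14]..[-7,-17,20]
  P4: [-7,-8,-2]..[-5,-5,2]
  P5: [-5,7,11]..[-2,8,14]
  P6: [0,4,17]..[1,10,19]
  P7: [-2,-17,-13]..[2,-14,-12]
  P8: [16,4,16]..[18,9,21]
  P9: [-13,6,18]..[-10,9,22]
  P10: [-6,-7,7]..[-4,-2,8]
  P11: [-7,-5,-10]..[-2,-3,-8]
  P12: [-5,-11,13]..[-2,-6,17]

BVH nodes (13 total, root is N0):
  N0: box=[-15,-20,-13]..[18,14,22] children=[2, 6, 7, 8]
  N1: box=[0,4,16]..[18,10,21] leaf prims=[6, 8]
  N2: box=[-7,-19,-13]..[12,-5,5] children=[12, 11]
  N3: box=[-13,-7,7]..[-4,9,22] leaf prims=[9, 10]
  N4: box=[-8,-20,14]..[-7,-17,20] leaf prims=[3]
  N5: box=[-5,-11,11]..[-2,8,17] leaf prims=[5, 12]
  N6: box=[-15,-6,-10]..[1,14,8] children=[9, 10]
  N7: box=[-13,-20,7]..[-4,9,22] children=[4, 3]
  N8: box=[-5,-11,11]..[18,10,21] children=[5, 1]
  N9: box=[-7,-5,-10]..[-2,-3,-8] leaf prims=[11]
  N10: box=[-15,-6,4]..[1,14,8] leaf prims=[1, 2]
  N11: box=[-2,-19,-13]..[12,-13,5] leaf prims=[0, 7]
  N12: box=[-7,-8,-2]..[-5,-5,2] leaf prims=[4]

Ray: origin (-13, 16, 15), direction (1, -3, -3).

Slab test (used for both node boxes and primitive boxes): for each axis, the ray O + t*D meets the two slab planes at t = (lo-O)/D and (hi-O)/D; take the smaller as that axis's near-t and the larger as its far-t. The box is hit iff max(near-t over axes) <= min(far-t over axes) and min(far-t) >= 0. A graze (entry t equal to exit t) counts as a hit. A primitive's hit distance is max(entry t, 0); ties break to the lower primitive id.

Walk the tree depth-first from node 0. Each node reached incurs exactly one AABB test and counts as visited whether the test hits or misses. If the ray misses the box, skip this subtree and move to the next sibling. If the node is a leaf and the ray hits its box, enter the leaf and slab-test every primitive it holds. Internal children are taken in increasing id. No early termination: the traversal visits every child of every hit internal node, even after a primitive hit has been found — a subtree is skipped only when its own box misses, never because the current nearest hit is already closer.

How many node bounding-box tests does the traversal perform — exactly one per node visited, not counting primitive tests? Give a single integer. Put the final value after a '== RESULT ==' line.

Traverse from the root:
N0 x:[-2,31] y:[2/3,12] z:[-7/3,28/3] -> hit [2/3,28/3], descend [2, 6, 7, 8]
  N2 x:[6,25] y:[7,35/3] z:[10/3,28/3] -> hit [7,28/3], descend [11, 12]
    N11 x:[11,25] y:[29/3,35/3] z:[10/3,28/3] -> miss, prune
    N12 x:[6,8] y:[7,8] z:[13/3,17/3] -> miss, prune
  N6 x:[-2,14] y:[2/3,22/3] z:[7/3,25/3] -> hit [7/3,22/3], descend [9, 10]
    N9 x:[6,11] y:[19/3,7] z:[23/3,25/3] -> miss, prune
    N10 x:[-2,14] y:[2/3,22/3] z:[7/3,11/3] -> hit [7/3,11/3] leaf, test {P1(miss), P2(miss)}
  N7 x:[0,9] y:[7/3,12] z:[-7/3,8/3] -> hit [7/3,8/3], descend [3, 4]
    N3 x:[0,9] y:[7/3,23/3] z:[-7/3,8/3] -> hit [7/3,8/3] leaf, test {P9(miss), P10(miss)}
    N4 x:[5,6] y:[11,12] z:[-5/3,1/3] -> miss, prune
  N8 x:[8,31] y:[2,9] z:[-2,4/3] -> miss, prune

11 AABB tests over nodes [0, 2, 11, 12, 6, 9, 10, 7, 3, 4, 8]; 2 leaves entered; closest miss.

== RESULT ==
11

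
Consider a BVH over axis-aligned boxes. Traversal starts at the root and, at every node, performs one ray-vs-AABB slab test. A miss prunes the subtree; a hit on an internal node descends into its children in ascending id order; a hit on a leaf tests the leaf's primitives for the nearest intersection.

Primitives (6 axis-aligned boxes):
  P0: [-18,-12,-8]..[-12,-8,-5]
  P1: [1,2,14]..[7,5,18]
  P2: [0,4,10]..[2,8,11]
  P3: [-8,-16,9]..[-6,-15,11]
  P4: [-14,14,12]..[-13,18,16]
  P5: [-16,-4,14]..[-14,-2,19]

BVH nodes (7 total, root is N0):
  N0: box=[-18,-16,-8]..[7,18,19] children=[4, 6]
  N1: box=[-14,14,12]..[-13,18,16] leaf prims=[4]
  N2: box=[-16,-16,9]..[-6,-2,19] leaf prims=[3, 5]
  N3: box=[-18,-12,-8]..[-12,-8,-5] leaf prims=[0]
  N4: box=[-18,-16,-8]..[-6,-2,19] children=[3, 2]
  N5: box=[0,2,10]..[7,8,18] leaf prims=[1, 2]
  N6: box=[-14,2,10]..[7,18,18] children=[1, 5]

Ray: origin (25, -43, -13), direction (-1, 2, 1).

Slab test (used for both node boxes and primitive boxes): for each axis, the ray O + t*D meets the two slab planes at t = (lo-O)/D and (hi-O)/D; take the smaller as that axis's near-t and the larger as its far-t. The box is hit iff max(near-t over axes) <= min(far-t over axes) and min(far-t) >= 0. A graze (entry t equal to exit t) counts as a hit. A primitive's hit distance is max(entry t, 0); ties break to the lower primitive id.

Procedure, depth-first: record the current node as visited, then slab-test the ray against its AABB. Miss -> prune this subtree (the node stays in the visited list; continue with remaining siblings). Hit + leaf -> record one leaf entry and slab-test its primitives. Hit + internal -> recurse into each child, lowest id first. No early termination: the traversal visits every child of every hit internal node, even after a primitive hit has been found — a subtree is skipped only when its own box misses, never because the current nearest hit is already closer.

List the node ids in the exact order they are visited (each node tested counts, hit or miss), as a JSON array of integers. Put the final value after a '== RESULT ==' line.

Walk:
N0 x:[18,43] y:[27/2,61/2] z:[5,32] -> hit [18,61/2], descend [4, 6]
  N4 x:[31,43] y:[27/2,41/2] z:[5,32] -> miss, prune
  N6 x:[18,39] y:[45/2,61/2] z:[23,31] -> hit [23,61/2], descend [1, 5]
    N1 x:[38,39] y:[57/2,61/2] z:[25,29] -> miss, prune
    N5 x:[18,25] y:[45/2,51/2] z:[23,31] -> hit [23,25] leaf, test {P1(miss), P2@t=47/2}

order=[0, 4, 6, 1, 5]  |boxes|=5  |leaves|=1  hit=P2

== RESULT ==
[0, 4, 6, 1, 5]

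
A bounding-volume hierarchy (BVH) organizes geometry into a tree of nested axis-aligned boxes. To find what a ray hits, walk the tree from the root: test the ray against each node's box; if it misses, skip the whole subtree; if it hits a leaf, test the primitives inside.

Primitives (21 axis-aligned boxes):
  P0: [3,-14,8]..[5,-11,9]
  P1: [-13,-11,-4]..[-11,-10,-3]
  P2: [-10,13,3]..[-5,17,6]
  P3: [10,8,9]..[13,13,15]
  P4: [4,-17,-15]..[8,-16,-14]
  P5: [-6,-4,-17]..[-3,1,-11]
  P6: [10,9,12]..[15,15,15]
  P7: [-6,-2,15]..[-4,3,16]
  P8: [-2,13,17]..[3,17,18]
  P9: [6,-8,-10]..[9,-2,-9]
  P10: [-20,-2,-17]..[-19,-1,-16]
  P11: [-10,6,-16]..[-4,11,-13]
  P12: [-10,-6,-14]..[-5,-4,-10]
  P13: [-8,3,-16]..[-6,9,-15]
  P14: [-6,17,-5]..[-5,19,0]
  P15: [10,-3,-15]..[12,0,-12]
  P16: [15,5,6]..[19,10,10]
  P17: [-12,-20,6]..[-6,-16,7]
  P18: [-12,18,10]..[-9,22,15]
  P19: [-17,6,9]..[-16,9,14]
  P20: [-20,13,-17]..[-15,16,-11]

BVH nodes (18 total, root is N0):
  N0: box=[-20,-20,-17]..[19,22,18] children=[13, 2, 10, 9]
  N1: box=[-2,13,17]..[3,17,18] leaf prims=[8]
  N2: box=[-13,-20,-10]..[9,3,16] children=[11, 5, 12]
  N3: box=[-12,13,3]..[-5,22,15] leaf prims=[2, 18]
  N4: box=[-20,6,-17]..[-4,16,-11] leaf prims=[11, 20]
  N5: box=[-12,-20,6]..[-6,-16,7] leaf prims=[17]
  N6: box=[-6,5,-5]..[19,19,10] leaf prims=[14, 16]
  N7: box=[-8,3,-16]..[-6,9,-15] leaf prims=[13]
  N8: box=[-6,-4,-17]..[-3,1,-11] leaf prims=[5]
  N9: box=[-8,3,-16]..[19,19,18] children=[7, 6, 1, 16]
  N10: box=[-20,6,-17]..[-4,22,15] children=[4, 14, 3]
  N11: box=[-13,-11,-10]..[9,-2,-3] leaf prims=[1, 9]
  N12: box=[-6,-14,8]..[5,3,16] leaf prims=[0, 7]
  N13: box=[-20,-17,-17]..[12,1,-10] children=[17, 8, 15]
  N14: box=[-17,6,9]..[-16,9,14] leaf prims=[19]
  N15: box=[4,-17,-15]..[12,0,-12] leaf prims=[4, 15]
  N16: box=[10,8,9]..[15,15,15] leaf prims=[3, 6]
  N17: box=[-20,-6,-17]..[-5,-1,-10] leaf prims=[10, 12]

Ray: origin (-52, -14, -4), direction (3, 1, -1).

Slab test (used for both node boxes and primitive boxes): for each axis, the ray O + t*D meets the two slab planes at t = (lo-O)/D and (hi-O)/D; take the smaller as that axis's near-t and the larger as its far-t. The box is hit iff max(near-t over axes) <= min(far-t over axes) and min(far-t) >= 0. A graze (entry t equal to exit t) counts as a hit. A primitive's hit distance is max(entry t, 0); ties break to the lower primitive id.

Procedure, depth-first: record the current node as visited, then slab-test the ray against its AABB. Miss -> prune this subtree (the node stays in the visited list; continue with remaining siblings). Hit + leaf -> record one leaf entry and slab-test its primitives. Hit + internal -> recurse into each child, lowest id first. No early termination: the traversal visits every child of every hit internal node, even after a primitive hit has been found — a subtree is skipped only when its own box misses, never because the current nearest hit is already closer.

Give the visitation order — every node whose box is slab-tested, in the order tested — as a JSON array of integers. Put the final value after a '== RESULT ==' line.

Traverse from the root:
N0 x:[32/3,71/3] y:[-6,36] z:[-22,13] -> hit [32/3,13], descend [2, 9, 10, 13]
  N2 x:[13,61/3] y:[-6,17] z:[-20,6] -> miss, prune
  N9 x:[44/3,71/3] y:[17,33] z:[-22,12] -> miss, prune
  N10 x:[32/3,16] y:[20,36] z:[-19,13] -> miss, prune
  N13 x:[32/3,64/3] y:[-3,15] z:[6,13] -> hit [32/3,13], descend [8, 15, 17]
    N8 x:[46/3,49/3] y:[10,15] z:[7,13] -> miss, prune
    N15 x:[56/3,64/3] y:[-3,14] z:[8,11] -> miss, prune
    N17 x:[32/3,47/3] y:[8,13] z:[6,13] -> hit [32/3,13] leaf, test {P10(miss), P12(miss)}

order=[0, 2, 9, 10, 13, 8, 15, 17]  |boxes|=8  |leaves|=1  hit=miss

== RESULT ==
[0, 2, 9, 10, 13, 8, 15, 17]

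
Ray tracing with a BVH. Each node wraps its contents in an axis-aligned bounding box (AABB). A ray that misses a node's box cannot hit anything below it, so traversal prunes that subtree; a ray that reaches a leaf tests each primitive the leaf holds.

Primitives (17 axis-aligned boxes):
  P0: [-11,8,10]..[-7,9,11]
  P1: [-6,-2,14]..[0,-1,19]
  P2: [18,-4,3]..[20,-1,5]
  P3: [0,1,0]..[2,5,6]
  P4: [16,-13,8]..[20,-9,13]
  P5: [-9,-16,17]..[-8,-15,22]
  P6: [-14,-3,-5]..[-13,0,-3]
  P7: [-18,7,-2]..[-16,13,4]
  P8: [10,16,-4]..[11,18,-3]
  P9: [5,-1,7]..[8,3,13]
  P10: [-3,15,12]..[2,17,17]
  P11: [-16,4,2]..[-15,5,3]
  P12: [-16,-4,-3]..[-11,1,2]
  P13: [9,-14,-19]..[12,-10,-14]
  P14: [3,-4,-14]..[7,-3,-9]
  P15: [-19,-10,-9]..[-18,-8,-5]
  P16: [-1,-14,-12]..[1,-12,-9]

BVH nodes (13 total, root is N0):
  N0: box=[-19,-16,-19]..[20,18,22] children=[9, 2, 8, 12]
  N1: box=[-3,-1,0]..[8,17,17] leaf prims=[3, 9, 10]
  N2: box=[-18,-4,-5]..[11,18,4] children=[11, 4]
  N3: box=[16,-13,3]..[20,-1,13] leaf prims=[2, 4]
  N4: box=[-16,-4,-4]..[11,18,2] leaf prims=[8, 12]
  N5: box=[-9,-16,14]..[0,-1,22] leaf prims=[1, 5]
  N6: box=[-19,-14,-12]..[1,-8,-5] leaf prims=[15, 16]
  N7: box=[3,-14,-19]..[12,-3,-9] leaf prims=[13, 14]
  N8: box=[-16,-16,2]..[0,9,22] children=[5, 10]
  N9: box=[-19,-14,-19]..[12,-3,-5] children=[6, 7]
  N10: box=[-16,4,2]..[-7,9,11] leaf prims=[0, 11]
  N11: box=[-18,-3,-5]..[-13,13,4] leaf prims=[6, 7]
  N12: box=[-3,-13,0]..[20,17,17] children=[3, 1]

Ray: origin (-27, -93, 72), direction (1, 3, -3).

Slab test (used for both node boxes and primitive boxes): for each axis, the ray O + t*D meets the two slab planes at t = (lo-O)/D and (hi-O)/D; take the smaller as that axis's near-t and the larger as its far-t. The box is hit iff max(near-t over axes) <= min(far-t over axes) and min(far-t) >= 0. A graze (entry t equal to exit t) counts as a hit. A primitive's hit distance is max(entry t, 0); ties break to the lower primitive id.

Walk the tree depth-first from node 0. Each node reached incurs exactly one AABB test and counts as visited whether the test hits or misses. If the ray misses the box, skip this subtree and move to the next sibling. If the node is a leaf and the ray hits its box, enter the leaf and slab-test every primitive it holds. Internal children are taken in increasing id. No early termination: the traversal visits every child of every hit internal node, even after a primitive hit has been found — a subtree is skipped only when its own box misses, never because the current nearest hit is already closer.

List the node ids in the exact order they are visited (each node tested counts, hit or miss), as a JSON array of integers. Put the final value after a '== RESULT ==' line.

Walk:
N0 x:[8,47] y:[77/3,37] z:[50/3,91/3] -> hit [77/3,91/3], descend [2, 8, 9, 12]
  N2 x:[9,38] y:[89/3,37] z:[68/3,77/3] -> miss, prune
  N8 x:[11,27] y:[77/3,34] z:[50/3,70/3] -> miss, prune
  N9 x:[8,39] y:[79/3,30] z:[77/3,91/3] -> hit [79/3,30], descend [6, 7]
    N6 x:[8,28] y:[79/3,85/3] z:[77/3,28] -> hit [79/3,28] leaf, test {P15(miss), P16@t=27}
    N7 x:[30,39] y:[79/3,30] z:[27,91/3] -> hit [30,30] leaf, test {P13(miss), P14(miss)}
  N12 x:[24,47] y:[80/3,110/3] z:[55/3,24] -> miss, prune

order=[0, 2, 8, 9, 6, 7, 12]  |boxes|=7  |leaves|=2  hit=P16

== RESULT ==
[0, 2, 8, 9, 6, 7, 12]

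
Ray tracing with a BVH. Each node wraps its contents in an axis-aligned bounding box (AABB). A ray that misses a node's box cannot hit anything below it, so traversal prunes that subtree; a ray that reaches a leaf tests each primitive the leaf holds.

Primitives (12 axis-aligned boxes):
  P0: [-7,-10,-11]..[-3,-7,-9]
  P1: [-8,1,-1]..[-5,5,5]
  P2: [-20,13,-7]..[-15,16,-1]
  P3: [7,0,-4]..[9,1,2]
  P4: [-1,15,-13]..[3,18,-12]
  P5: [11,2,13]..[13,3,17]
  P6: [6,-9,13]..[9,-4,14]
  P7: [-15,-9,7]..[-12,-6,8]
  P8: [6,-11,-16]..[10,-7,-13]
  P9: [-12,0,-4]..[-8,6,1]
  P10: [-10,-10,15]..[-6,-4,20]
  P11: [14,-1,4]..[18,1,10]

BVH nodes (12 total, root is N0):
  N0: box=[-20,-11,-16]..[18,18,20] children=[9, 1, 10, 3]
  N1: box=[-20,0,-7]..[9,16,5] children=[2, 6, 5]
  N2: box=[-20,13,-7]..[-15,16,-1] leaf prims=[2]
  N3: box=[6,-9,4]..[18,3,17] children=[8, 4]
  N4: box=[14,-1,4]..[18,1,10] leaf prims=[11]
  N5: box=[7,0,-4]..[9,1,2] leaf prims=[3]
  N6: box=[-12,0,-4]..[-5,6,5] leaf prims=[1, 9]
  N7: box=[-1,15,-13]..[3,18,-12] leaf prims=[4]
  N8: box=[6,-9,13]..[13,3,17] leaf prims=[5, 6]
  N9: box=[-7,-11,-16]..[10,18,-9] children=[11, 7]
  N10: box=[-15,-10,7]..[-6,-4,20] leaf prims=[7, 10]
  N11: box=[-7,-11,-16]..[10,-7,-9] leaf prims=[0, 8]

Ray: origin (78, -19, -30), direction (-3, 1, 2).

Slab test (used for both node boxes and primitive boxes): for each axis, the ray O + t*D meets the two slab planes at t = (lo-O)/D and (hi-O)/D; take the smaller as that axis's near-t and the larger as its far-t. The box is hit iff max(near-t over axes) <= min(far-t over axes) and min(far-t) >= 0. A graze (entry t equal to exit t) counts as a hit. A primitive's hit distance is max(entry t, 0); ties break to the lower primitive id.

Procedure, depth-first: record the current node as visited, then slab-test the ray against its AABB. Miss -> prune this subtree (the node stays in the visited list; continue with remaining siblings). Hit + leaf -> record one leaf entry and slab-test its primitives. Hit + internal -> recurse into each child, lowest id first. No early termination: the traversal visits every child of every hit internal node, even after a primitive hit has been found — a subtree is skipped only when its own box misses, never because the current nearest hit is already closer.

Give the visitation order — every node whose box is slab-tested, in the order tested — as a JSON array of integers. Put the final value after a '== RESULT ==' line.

Traverse from the root:
N0 x:[20,98/3] y:[8,37] z:[7,25] -> hit [20,25], descend [1, 3, 9, 10]
  N1 x:[23,98/3] y:[19,35] z:[23/2,35/2] -> miss, prune
  N3 x:[20,24] y:[10,22] z:[17,47/2] -> hit [20,22], descend [4, 8]
    N4 x:[20,64/3] y:[18,20] z:[17,20] -> hit [20,20] leaf, test {P11@t=20}
    N8 x:[65/3,24] y:[10,22] z:[43/2,47/2] -> hit [65/3,22] leaf, test {P5@t=65/3, P6(miss)}
  N9 x:[68/3,85/3] y:[8,37] z:[7,21/2] -> miss, prune
  N10 x:[28,31] y:[9,15] z:[37/2,25] -> miss, prune

Visited [0, 1, 3, 4, 8, 9, 10]. Tests: 7 box, 2 leaf. Nearest: P11.

== RESULT ==
[0, 1, 3, 4, 8, 9, 10]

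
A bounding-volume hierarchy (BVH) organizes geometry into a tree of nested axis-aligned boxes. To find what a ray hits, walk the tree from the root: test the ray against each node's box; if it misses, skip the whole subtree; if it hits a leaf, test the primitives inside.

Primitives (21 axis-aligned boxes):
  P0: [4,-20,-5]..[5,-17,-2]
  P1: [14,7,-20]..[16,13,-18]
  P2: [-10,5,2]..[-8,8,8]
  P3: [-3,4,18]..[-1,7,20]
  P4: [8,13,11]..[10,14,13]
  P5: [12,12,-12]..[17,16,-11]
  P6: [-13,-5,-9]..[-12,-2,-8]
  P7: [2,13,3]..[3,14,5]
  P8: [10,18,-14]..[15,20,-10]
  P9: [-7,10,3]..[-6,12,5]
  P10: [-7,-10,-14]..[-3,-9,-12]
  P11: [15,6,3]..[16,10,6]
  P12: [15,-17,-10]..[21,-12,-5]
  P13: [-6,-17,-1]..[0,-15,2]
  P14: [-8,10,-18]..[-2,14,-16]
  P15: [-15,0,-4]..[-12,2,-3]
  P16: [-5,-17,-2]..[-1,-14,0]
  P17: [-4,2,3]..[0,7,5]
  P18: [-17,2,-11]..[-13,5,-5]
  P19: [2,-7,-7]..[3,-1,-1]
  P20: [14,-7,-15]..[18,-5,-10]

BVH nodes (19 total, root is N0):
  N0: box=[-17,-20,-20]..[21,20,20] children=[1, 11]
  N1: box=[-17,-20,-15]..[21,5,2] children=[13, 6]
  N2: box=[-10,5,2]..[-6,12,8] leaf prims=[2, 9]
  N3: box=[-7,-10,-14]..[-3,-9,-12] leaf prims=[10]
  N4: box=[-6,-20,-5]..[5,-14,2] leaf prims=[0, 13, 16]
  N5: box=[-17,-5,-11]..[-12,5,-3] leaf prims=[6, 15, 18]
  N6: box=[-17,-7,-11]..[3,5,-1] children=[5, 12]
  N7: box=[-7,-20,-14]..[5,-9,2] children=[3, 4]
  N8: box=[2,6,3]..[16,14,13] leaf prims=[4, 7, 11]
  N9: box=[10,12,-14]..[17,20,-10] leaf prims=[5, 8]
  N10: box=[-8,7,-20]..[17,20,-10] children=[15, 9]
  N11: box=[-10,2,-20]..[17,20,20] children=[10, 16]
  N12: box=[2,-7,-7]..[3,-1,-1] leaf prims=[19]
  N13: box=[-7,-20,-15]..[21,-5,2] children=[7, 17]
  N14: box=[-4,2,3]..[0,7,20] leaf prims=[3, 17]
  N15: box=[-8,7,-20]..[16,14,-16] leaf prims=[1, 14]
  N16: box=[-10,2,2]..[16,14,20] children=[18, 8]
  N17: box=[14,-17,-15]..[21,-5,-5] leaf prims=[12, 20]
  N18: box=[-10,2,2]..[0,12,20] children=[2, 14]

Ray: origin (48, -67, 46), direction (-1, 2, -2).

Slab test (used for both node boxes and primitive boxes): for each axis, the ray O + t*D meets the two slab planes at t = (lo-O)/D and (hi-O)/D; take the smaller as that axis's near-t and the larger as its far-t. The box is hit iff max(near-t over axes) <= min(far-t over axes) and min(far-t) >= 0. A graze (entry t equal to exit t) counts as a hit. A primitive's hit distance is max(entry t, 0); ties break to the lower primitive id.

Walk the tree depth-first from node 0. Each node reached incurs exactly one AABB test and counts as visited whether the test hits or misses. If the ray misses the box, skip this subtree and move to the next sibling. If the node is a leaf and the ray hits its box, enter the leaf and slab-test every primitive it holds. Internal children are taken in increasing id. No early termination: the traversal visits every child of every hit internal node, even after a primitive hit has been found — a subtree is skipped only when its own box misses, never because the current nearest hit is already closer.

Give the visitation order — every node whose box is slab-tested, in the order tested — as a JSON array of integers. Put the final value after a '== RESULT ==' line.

Trace the traversal:
N0 x:[27,65] y:[47/2,87/2] z:[13,33] -> hit [27,33], descend [1, 11]
  N1 x:[27,65] y:[47/2,36] z:[22,61/2] -> hit [27,61/2], descend [6, 13]
    N6 x:[45,65] y:[30,36] z:[47/2,57/2] -> miss, prune
    N13 x:[27,55] y:[47/2,31] z:[22,61/2] -> hit [27,61/2], descend [7, 17]
      N7 x:[43,55] y:[47/2,29] z:[22,30] -> miss, prune
      N17 x:[27,34] y:[25,31] z:[51/2,61/2] -> hit [27,61/2] leaf, test {P12@t=27, P20@t=30}
  N11 x:[31,58] y:[69/2,87/2] z:[13,33] -> miss, prune

Summary -> nodes [0, 1, 6, 13, 7, 17, 11]; box-tests=7; leaf-entries=1; first=P12

== RESULT ==
[0, 1, 6, 13, 7, 17, 11]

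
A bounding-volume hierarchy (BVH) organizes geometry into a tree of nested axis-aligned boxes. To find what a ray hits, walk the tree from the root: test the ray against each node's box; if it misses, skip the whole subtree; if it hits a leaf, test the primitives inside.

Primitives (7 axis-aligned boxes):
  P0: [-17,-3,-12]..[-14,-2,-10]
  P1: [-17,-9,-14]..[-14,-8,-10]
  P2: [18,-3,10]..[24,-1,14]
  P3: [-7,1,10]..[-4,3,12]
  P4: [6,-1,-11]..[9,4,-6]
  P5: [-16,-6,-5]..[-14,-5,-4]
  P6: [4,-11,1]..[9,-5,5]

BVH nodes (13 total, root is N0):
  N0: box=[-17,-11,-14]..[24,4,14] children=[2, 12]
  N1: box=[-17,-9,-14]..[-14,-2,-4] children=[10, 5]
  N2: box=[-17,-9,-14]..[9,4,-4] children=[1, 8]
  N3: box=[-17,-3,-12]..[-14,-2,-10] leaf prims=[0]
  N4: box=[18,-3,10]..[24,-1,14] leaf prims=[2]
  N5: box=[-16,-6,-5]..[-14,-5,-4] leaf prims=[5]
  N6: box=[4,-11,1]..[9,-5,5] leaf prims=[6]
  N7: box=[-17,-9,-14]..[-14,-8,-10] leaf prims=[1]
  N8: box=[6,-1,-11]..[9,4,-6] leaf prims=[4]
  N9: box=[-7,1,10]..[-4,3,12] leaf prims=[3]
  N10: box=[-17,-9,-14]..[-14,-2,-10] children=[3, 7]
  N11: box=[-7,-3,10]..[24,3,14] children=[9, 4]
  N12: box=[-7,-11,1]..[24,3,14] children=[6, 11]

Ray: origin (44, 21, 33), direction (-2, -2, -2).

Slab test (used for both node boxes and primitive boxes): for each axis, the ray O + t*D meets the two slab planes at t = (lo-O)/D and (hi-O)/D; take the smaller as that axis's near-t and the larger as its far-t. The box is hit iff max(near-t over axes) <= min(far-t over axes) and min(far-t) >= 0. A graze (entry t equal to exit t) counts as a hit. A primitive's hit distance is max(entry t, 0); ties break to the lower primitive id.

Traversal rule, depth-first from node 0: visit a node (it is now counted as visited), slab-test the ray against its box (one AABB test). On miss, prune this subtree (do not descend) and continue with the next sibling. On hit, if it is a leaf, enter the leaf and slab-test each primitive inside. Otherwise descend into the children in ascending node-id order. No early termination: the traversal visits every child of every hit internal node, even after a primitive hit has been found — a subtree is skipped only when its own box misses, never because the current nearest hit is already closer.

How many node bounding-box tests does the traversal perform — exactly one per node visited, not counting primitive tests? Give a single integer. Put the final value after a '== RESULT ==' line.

Trace the traversal:
N0 x:[10,61/2] y:[17/2,16] z:[19/2,47/2] -> hit [10,16], descend [2, 12]
  N2 x:[35/2,61/2] y:[17/2,15] z:[37/2,47/2] -> miss, prune
  N12 x:[10,51/2] y:[9,16] z:[19/2,16] -> hit [10,16], descend [6, 11]
    N6 x:[35/2,20] y:[13,16] z:[14,16] -> miss, prune
    N11 x:[10,51/2] y:[9,12] z:[19/2,23/2] -> hit [10,23/2], descend [4, 9]
      N4 x:[10,13] y:[11,12] z:[19/2,23/2] -> hit [11,23/2] leaf, test {P2@t=11}
      N9 x:[24,51/2] y:[9,10] z:[21/2,23/2] -> miss, prune

7 AABB tests over nodes [0, 2, 12, 6, 11, 4, 9]; 1 leaf entered; closest P2.

== RESULT ==
7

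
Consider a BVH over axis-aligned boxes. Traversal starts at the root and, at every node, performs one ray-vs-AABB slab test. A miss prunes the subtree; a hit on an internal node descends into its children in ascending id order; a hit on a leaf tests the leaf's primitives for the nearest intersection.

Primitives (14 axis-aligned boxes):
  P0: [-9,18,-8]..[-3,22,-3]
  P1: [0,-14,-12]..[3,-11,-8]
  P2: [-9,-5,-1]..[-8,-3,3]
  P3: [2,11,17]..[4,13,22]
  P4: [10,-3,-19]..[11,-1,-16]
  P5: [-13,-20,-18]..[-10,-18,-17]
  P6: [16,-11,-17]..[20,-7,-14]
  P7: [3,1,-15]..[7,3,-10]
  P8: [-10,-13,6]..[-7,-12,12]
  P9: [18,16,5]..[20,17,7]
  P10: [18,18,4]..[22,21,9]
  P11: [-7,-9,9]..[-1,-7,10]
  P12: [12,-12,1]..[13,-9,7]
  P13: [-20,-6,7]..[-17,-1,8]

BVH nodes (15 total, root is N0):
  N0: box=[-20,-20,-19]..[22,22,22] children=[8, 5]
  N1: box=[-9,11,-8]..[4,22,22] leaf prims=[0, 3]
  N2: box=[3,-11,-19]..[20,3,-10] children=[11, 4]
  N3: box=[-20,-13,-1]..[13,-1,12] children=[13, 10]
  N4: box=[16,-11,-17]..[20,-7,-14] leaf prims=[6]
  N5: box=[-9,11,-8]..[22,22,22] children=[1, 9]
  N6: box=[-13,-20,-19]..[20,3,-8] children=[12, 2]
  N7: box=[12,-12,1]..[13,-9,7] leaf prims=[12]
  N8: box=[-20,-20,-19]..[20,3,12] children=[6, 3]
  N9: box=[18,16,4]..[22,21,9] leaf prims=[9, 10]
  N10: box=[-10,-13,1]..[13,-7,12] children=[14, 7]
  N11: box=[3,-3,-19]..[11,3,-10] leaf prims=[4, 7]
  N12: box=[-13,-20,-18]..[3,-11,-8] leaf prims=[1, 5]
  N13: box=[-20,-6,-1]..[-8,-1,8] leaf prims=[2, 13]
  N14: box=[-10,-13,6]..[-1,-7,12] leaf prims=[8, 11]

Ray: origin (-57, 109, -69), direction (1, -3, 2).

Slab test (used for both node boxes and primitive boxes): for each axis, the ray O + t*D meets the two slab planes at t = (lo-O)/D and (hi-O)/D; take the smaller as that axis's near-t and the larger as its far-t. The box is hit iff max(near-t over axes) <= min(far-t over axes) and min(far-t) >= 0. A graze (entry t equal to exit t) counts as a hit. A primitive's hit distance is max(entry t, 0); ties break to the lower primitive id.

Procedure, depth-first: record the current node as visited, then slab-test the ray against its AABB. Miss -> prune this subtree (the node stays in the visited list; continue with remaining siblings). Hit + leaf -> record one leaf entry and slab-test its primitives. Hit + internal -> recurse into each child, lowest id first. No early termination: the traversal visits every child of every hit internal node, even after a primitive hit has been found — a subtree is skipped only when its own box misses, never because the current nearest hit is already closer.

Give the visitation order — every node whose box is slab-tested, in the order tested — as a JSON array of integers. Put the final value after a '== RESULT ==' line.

Trace the traversal:
N0 x:[37,79] y:[29,43] z:[25,91/2] -> hit [37,43], descend [5, 8]
  N5 x:[48,79] y:[29,98/3] z:[61/2,91/2] -> miss, prune
  N8 x:[37,77] y:[106/3,43] z:[25,81/2] -> hit [37,81/2], descend [3, 6]
    N3 x:[37,70] y:[110/3,122/3] z:[34,81/2] -> hit [37,81/2], descend [10, 13]
      N10 x:[47,70] y:[116/3,122/3] z:[35,81/2] -> miss, prune
      N13 x:[37,49] y:[110/3,115/3] z:[34,77/2] -> hit [37,115/3] leaf, test {P2(miss), P13@t=38}
    N6 x:[44,77] y:[106/3,43] z:[25,61/2] -> miss, prune

Summary -> nodes [0, 5, 8, 3, 10, 13, 6]; box-tests=7; leaf-entries=1; first=P13

== RESULT ==
[0, 5, 8, 3, 10, 13, 6]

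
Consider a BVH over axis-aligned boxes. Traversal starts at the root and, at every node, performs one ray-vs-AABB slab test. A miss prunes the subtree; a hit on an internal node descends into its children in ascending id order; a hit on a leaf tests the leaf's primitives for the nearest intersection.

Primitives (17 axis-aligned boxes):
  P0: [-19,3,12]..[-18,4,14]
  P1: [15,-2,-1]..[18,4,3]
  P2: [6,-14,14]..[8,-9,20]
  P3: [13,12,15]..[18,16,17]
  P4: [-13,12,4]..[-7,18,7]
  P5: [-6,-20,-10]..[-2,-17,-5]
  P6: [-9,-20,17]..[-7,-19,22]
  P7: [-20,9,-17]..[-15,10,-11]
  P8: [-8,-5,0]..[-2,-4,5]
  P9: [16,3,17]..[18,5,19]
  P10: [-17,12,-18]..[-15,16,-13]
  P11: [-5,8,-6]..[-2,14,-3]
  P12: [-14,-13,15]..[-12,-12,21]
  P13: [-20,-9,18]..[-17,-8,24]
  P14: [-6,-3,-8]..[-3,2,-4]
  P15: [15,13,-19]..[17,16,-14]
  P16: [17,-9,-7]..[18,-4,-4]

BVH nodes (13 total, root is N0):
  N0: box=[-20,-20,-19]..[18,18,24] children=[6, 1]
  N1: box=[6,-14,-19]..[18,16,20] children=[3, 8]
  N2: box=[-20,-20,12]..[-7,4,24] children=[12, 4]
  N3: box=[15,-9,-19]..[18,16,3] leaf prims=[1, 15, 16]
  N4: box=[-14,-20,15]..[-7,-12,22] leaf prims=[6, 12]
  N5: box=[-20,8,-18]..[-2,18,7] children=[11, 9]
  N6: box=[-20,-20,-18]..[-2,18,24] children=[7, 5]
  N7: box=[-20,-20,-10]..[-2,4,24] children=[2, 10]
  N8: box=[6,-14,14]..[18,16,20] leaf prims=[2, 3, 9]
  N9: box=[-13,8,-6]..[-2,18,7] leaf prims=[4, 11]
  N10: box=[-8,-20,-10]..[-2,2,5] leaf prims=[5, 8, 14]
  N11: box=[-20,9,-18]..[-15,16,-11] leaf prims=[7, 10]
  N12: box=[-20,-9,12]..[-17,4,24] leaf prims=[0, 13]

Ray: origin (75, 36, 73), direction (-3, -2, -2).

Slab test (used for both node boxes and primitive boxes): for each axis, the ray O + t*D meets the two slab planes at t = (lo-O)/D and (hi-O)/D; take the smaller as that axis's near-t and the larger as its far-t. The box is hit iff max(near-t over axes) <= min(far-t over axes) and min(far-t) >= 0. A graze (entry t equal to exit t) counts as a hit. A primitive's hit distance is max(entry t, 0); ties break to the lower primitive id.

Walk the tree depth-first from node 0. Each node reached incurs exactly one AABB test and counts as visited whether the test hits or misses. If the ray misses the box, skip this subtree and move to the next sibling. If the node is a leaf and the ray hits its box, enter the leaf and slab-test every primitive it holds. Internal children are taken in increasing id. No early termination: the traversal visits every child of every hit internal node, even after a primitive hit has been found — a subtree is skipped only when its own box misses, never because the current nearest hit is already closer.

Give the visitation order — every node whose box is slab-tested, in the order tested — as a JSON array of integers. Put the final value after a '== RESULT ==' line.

Traverse from the root:
N0 x:[19,95/3] y:[9,28] z:[49/2,46] -> hit [49/2,28], descend [1, 6]
  N1 x:[19,23] y:[10,25] z:[53/2,46] -> miss, prune
  N6 x:[77/3,95/3] y:[9,28] z:[49/2,91/2] -> hit [77/3,28], descend [5, 7]
    N5 x:[77/3,95/3] y:[9,14] z:[33,91/2] -> miss, prune
    N7 x:[77/3,95/3] y:[16,28] z:[49/2,83/2] -> hit [77/3,28], descend [2, 10]
      N2 x:[82/3,95/3] y:[16,28] z:[49/2,61/2] -> hit [82/3,28], descend [4, 12]
        N4 x:[82/3,89/3] y:[24,28] z:[51/2,29] -> hit [82/3,28] leaf, test {P6@t=55/2, P12(miss)}
        N12 x:[92/3,95/3] y:[16,45/2] z:[49/2,61/2] -> miss, prune
      N10 x:[77/3,83/3] y:[17,28] z:[34,83/2] -> miss, prune

9 AABB tests over nodes [0, 1, 6, 5, 7, 2, 4, 12, 10]; 1 leaf entered; closest P6.

== RESULT ==
[0, 1, 6, 5, 7, 2, 4, 12, 10]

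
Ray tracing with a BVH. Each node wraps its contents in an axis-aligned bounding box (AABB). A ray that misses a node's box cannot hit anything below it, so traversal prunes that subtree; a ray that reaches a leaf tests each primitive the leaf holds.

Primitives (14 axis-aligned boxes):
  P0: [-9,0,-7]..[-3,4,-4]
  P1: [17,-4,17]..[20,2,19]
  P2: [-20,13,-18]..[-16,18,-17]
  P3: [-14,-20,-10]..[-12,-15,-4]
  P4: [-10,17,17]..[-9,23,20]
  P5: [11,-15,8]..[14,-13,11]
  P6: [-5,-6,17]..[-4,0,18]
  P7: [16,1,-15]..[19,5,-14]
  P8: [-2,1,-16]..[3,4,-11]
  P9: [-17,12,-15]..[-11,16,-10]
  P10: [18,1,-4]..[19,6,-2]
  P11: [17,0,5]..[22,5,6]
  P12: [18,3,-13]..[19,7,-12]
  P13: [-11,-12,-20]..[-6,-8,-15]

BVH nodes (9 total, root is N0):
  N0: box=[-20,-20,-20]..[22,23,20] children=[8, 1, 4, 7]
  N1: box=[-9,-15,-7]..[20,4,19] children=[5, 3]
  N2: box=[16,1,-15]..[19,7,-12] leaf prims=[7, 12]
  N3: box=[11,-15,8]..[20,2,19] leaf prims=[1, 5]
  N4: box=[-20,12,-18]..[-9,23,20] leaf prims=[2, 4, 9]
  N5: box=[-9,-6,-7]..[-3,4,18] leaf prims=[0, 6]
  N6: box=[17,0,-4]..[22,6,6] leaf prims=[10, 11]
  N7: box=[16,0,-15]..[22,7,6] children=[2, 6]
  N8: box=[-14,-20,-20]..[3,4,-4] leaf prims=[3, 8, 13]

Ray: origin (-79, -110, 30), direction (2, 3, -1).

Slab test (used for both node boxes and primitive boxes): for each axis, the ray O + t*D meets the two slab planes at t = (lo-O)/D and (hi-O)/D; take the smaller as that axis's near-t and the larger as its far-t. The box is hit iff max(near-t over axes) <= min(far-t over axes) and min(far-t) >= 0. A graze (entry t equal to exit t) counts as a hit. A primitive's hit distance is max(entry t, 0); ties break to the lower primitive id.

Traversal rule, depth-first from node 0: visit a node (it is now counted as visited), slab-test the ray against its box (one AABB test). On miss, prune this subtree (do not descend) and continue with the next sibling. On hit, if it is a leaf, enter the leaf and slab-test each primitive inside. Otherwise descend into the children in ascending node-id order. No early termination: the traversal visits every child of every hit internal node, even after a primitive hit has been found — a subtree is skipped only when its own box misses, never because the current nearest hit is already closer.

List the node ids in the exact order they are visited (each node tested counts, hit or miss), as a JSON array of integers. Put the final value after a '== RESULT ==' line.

Traverse from the root:
N0 x:[59/2,101/2] y:[30,133/3] z:[10,50] -> hit [30,133/3], descend [1, 4, 7, 8]
  N1 x:[35,99/2] y:[95/3,38] z:[11,37] -> hit [35,37], descend [3, 5]
    N3 x:[45,99/2] y:[95/3,112/3] z:[11,22] -> miss, prune
    N5 x:[35,38] y:[104/3,38] z:[12,37] -> hit [35,37] leaf, test {P0@t=110/3, P6(miss)}
  N4 x:[59/2,35] y:[122/3,133/3] z:[10,48] -> miss, prune
  N7 x:[95/2,101/2] y:[110/3,39] z:[24,45] -> miss, prune
  N8 x:[65/2,41] y:[30,38] z:[34,50] -> hit [34,38] leaf, test {P3(miss), P8(miss), P13(miss)}

Summary -> nodes [0, 1, 3, 5, 4, 7, 8]; box-tests=7; leaf-entries=2; first=P0

== RESULT ==
[0, 1, 3, 5, 4, 7, 8]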